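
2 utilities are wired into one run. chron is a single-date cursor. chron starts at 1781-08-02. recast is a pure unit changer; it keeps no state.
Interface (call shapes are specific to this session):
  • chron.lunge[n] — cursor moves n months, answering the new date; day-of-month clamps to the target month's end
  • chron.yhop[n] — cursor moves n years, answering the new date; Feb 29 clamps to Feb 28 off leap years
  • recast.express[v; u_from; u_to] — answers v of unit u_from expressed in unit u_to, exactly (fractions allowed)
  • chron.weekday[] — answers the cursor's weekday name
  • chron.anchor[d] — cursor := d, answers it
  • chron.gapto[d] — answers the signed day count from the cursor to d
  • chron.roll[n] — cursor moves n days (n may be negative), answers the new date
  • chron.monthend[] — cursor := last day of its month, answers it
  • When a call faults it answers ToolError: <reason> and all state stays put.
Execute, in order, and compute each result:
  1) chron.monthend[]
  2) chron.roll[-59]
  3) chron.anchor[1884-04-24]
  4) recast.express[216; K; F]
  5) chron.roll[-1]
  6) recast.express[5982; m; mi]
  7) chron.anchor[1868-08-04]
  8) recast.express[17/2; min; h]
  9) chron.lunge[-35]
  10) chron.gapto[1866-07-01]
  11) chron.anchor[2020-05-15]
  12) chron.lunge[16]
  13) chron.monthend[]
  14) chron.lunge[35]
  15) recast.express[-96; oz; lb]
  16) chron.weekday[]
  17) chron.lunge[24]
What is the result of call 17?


Answer: 2026-08-30

Derivation:
==> monthend()
<== 1781-08-31
==> roll(n='-59')
<== 1781-07-03
==> anchor(d='1884-04-24')
<== 1884-04-24
==> express(v='216', u_from='K', u_to='F')
<== -7087/100
==> roll(n='-1')
<== 1884-04-23
==> express(v='5982', u_from='m', u_to='mi')
<== 124625/33528
==> anchor(d='1868-08-04')
<== 1868-08-04
==> express(v='17/2', u_from='min', u_to='h')
<== 17/120
==> lunge(n='-35')
<== 1865-09-04
==> gapto(d='1866-07-01')
<== 300
==> anchor(d='2020-05-15')
<== 2020-05-15
==> lunge(n='16')
<== 2021-09-15
==> monthend()
<== 2021-09-30
==> lunge(n='35')
<== 2024-08-30
==> express(v='-96', u_from='oz', u_to='lb')
<== -6
==> weekday()
<== Friday
==> lunge(n='24')
<== 2026-08-30


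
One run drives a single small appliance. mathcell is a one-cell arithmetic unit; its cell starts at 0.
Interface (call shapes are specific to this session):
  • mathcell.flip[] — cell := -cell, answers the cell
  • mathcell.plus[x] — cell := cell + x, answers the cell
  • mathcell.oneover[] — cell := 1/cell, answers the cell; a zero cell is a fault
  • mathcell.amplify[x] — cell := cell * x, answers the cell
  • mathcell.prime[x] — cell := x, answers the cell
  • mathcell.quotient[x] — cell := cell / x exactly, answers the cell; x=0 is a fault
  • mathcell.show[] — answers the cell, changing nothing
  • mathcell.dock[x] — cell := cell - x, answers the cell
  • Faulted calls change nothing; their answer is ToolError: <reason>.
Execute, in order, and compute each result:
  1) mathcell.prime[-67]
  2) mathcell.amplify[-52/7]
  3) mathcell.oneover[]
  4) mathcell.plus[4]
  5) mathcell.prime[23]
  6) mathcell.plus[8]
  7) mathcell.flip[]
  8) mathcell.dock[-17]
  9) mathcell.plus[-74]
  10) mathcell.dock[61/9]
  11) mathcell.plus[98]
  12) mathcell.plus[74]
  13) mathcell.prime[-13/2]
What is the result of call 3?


Answer: 7/3484

Derivation:
> mathcell.prime x=-67
= -67
> mathcell.amplify x=-52/7
= 3484/7
> mathcell.oneover
= 7/3484
> mathcell.plus x=4
= 13943/3484
> mathcell.prime x=23
= 23
> mathcell.plus x=8
= 31
> mathcell.flip
= -31
> mathcell.dock x=-17
= -14
> mathcell.plus x=-74
= -88
> mathcell.dock x=61/9
= -853/9
> mathcell.plus x=98
= 29/9
> mathcell.plus x=74
= 695/9
> mathcell.prime x=-13/2
= -13/2


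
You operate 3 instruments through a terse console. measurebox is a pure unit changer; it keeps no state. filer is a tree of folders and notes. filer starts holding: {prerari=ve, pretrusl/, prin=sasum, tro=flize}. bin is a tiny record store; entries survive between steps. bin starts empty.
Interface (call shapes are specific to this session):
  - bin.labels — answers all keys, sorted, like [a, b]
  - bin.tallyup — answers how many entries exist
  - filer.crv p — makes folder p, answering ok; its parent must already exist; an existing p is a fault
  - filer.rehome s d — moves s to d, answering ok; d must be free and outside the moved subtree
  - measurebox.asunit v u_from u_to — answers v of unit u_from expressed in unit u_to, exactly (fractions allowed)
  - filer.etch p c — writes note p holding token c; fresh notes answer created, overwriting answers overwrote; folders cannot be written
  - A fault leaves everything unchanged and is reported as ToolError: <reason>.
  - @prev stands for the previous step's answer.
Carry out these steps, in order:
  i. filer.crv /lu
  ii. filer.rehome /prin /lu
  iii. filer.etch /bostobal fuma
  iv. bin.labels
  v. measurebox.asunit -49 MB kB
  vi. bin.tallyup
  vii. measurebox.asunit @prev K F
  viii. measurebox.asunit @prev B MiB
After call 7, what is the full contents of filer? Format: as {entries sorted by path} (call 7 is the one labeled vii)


% 1. crv(p: /lu) == ok
% 2. rehome(s: /prin, d: /lu) == ToolError: exists
% 3. etch(p: /bostobal, c: fuma) == created
% 4. labels() == []
% 5. asunit(v: -49, u_from: MB, u_to: kB) == -49000
% 6. tallyup() == 0
% 7. asunit(v: @prev, u_from: K, u_to: F) == -45967/100
% 8. asunit(v: @prev, u_from: B, u_to: MiB) == -45967/104857600

Answer: {bostobal=fuma, lu/, prerari=ve, pretrusl/, prin=sasum, tro=flize}


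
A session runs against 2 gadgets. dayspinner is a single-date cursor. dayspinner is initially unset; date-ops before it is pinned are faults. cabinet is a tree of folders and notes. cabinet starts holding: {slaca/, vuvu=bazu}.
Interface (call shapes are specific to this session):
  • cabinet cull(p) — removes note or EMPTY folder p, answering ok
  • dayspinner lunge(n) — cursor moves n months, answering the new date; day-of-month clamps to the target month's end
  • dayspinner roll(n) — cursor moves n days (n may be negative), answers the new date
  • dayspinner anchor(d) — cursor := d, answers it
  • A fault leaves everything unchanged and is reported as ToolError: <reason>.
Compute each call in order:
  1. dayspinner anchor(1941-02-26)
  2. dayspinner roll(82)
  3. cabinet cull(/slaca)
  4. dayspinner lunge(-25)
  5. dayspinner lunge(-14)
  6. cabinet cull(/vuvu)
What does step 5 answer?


Answer: 1938-02-19

Derivation:
I use dayspinner anchor on 1941-02-26, — result: 1941-02-26.
I try dayspinner roll on 82, and get 1941-05-19.
I call cabinet cull on /slaca, — result: ok.
I use dayspinner lunge on -25, — result: 1939-04-19.
Invoking dayspinner lunge on -14, giving 1938-02-19.
Now I run cabinet cull on /vuvu, — result: ok.


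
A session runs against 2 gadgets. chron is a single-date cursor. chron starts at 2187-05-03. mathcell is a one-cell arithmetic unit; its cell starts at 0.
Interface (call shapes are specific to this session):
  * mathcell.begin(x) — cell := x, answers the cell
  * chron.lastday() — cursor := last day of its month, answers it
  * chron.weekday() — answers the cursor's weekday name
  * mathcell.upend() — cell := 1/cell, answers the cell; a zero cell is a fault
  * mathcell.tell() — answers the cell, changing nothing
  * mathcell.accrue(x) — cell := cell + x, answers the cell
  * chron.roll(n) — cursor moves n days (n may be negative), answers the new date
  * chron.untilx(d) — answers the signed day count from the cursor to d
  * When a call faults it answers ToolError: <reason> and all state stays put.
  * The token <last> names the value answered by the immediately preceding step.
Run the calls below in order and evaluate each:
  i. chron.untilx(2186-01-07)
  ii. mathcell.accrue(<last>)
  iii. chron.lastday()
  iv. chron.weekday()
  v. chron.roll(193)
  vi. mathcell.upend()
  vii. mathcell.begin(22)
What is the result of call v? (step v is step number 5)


# untilx(d=2186-01-07) => -481
# accrue(x=<last>) => -481
# lastday() => 2187-05-31
# weekday() => Thursday
# roll(n=193) => 2187-12-10
# upend() => -1/481
# begin(x=22) => 22

Answer: 2187-12-10


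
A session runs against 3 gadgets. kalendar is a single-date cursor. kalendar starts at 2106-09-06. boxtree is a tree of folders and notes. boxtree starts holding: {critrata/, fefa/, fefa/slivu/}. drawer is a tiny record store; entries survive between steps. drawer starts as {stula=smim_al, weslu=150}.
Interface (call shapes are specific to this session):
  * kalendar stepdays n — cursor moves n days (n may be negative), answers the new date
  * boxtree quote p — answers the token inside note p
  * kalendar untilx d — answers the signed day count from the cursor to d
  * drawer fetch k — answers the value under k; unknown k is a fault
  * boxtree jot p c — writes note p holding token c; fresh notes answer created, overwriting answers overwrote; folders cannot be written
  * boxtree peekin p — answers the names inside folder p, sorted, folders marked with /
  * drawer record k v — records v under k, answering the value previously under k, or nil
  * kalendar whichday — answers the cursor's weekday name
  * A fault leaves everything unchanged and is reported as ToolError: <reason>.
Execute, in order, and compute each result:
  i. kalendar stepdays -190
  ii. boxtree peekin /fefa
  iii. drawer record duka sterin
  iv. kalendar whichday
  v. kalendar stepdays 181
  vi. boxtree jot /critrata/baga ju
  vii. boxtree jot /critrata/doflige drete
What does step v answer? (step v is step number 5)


Answer: 2106-08-28

Derivation:
I invoke kalendar stepdays on n→-190, → 2106-02-28.
I run boxtree peekin on p→/fefa, yielding [slivu/].
Invoking drawer record on k→duka, v→sterin, yielding nil.
Now I run kalendar whichday: Sunday.
Then kalendar stepdays on n→181, giving 2106-08-28.
I try boxtree jot on p→/critrata/baga, c→ju, and see created.
Calling boxtree jot on p→/critrata/doflige, c→drete, — result: created.


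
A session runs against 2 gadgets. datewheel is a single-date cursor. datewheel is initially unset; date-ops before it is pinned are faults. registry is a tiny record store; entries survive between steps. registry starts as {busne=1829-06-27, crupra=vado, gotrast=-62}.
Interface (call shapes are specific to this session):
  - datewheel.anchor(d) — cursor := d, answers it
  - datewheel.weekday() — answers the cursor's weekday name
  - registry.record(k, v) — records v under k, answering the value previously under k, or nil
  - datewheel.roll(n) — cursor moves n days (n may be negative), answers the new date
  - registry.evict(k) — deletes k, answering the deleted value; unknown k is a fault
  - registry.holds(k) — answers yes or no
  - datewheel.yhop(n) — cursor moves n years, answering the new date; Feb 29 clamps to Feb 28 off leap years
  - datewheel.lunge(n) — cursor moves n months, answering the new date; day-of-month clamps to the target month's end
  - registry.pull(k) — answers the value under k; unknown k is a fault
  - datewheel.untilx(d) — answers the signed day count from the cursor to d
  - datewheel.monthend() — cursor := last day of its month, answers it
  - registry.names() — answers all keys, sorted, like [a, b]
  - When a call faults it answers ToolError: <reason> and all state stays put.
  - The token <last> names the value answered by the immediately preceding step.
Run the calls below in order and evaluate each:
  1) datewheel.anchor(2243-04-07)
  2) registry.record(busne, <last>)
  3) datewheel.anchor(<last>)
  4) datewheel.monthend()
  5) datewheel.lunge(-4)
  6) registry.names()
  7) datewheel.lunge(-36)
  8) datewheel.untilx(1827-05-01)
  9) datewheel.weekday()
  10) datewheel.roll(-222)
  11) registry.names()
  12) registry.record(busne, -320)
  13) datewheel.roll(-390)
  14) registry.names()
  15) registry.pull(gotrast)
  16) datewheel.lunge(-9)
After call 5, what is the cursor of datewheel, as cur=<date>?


[in] datewheel.anchor d='2243-04-07'
= 2243-04-07
[in] registry.record k='busne' v='<last>'
= 1829-06-27
[in] datewheel.anchor d='<last>'
= 1829-06-27
[in] datewheel.monthend
= 1829-06-30
[in] datewheel.lunge n='-4'
= 1829-02-28
[in] registry.names
= [busne, crupra, gotrast]
[in] datewheel.lunge n='-36'
= 1826-02-28
[in] datewheel.untilx d='1827-05-01'
= 427
[in] datewheel.weekday
= Tuesday
[in] datewheel.roll n='-222'
= 1825-07-21
[in] registry.names
= [busne, crupra, gotrast]
[in] registry.record k='busne' v='-320'
= 2243-04-07
[in] datewheel.roll n='-390'
= 1824-06-26
[in] registry.names
= [busne, crupra, gotrast]
[in] registry.pull k='gotrast'
= -62
[in] datewheel.lunge n='-9'
= 1823-09-26

Answer: cur=1829-02-28


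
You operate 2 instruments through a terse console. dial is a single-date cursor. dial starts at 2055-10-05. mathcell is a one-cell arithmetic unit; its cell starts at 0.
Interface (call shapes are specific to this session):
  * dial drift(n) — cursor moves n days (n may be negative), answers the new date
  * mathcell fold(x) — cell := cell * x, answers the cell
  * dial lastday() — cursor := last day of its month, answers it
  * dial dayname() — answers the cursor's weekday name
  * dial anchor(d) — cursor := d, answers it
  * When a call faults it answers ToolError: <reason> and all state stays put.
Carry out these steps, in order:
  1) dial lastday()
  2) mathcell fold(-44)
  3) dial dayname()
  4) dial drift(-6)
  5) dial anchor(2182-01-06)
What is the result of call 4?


Answer: 2055-10-25

Derivation:
Using dial lastday(), and get 2055-10-31.
Now I run mathcell fold using -44, → 0.
Now I run dial dayname(), → Sunday.
Using dial drift using -6, → 2055-10-25.
I invoke dial anchor using 2182-01-06: 2182-01-06.


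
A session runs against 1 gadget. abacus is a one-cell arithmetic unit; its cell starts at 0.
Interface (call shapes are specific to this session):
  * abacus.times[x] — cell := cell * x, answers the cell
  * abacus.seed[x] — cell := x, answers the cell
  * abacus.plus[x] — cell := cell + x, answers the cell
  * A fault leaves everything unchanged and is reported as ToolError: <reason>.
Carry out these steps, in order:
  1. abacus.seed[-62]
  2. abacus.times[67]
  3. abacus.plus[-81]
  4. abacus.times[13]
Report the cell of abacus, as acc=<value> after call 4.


Using abacus.seed on x: -62, yielding -62.
Calling abacus.times on x: 67, and see -4154.
I invoke abacus.plus on x: -81, yielding -4235.
Next I call abacus.times on x: 13: -55055.

Answer: acc=-55055


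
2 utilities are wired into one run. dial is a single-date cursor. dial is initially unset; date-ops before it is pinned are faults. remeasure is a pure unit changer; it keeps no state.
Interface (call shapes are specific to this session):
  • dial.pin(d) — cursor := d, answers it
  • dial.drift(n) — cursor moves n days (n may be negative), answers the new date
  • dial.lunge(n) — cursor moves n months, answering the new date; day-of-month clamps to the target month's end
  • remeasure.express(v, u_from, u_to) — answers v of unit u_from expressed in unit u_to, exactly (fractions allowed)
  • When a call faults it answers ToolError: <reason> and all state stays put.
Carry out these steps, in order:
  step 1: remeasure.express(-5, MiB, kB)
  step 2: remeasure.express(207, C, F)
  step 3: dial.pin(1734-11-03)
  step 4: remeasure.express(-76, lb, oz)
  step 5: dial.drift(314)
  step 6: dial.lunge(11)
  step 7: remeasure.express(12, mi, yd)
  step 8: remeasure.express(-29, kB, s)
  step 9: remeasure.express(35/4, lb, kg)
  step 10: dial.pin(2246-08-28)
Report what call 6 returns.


# remeasure.express(v→-5, u_from→MiB, u_to→kB) == -131072/25
# remeasure.express(v→207, u_from→C, u_to→F) == 2023/5
# dial.pin(d→1734-11-03) == 1734-11-03
# remeasure.express(v→-76, u_from→lb, u_to→oz) == -1216
# dial.drift(n→314) == 1735-09-13
# dial.lunge(n→11) == 1736-08-13
# remeasure.express(v→12, u_from→mi, u_to→yd) == 21120
# remeasure.express(v→-29, u_from→kB, u_to→s) == ToolError: incompatible units
# remeasure.express(v→35/4, u_from→lb, u_to→kg) == 317514659/80000000
# dial.pin(d→2246-08-28) == 2246-08-28

Answer: 1736-08-13


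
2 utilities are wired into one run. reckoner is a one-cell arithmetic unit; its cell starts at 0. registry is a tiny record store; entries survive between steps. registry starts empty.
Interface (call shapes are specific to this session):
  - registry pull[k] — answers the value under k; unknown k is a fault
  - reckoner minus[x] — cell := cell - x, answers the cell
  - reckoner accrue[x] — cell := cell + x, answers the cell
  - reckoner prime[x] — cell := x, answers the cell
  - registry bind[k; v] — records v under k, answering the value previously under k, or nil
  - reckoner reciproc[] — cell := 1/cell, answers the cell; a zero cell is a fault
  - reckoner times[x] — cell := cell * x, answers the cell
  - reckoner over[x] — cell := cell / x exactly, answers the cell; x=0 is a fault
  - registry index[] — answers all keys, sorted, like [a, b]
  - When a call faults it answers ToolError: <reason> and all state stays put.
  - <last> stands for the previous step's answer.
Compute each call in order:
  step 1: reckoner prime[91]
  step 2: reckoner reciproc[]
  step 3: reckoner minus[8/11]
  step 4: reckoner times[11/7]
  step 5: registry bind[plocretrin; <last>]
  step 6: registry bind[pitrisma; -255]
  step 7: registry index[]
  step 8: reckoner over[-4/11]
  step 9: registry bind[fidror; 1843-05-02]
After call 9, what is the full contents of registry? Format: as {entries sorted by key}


Answer: {fidror=1843-05-02, pitrisma=-255, plocretrin=-717/637}

Derivation:
Act: reckoner prime[x→91]
Obs: 91
Act: reckoner reciproc[]
Obs: 1/91
Act: reckoner minus[x→8/11]
Obs: -717/1001
Act: reckoner times[x→11/7]
Obs: -717/637
Act: registry bind[k→plocretrin; v→<last>]
Obs: nil
Act: registry bind[k→pitrisma; v→-255]
Obs: nil
Act: registry index[]
Obs: [pitrisma, plocretrin]
Act: reckoner over[x→-4/11]
Obs: 7887/2548
Act: registry bind[k→fidror; v→1843-05-02]
Obs: nil


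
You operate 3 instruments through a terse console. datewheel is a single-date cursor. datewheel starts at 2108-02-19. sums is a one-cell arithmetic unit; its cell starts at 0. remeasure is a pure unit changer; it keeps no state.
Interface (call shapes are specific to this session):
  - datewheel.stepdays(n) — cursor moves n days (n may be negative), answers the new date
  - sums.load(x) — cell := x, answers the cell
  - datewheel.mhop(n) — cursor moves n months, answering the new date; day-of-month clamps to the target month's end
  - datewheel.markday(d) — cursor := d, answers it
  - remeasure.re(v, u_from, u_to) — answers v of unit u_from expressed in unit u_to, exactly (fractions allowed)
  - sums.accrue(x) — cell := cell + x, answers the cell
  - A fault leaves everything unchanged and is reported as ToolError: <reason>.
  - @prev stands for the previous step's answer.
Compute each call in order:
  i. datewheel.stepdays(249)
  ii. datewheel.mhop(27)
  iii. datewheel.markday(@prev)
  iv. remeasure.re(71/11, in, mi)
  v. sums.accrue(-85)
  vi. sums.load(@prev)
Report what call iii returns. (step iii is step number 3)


Answer: 2111-01-25

Derivation:
$ datewheel.stepdays n: 249
[out] 2108-10-25
$ datewheel.mhop n: 27
[out] 2111-01-25
$ datewheel.markday d: @prev
[out] 2111-01-25
$ remeasure.re v: 71/11 u_from: in u_to: mi
[out] 71/696960
$ sums.accrue x: -85
[out] -85
$ sums.load x: @prev
[out] -85


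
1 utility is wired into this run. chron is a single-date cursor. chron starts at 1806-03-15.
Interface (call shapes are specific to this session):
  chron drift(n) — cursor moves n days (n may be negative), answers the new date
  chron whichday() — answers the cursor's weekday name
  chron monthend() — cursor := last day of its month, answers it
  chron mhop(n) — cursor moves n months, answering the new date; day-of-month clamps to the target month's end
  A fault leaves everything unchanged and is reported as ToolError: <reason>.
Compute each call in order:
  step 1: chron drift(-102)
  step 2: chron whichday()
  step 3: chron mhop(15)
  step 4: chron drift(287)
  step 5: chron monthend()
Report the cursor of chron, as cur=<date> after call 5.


Answer: cur=1807-12-31

Derivation:
I invoke chron drift using n='-102': 1805-12-03.
Then chron whichday(), giving Tuesday.
Now I run chron mhop using n='15', and observe 1807-03-03.
Using chron drift using n='287', and get 1807-12-15.
I try chron monthend(), — result: 1807-12-31.


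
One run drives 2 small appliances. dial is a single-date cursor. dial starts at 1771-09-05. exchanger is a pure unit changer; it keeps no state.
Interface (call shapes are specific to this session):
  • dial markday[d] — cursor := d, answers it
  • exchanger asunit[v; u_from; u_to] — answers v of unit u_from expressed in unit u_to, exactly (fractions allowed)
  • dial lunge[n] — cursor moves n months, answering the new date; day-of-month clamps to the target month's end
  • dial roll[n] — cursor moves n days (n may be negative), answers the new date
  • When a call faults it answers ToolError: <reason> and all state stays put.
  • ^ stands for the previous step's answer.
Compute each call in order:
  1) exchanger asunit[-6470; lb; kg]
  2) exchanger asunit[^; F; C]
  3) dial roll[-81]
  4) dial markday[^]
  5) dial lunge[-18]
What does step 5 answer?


Then exchanger asunit(-6470, lb, kg), which returns -29347426339/10000000.
I invoke exchanger asunit(^, F, C), → -9889142113/6000000.
Using dial roll(-81), which returns 1771-06-16.
I call dial markday(^): 1771-06-16.
Invoking dial lunge(-18), and see 1769-12-16.

Answer: 1769-12-16


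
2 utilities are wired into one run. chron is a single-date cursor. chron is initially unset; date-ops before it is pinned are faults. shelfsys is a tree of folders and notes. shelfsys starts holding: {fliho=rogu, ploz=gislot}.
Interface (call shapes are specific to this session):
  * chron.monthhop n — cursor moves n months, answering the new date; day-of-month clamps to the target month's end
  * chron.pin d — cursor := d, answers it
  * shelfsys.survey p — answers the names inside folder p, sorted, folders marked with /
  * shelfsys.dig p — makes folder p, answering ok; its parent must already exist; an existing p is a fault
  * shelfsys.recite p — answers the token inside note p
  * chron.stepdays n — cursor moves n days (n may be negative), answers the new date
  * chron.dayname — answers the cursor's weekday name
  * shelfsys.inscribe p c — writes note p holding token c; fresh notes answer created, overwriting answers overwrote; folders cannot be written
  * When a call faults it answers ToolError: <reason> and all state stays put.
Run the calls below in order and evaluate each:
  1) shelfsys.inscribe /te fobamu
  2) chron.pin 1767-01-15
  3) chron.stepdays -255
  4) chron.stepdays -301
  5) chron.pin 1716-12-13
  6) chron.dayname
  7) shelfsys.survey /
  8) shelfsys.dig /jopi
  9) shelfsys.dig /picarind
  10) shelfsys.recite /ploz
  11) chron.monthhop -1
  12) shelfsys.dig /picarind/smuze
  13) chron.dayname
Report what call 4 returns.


Answer: 1765-07-08

Derivation:
·→ inscribe(p→/te, c→fobamu)
·← created
·→ pin(d→1767-01-15)
·← 1767-01-15
·→ stepdays(n→-255)
·← 1766-05-05
·→ stepdays(n→-301)
·← 1765-07-08
·→ pin(d→1716-12-13)
·← 1716-12-13
·→ dayname()
·← Sunday
·→ survey(p→/)
·← [fliho, ploz, te]
·→ dig(p→/jopi)
·← ok
·→ dig(p→/picarind)
·← ok
·→ recite(p→/ploz)
·← gislot
·→ monthhop(n→-1)
·← 1716-11-13
·→ dig(p→/picarind/smuze)
·← ok
·→ dayname()
·← Friday


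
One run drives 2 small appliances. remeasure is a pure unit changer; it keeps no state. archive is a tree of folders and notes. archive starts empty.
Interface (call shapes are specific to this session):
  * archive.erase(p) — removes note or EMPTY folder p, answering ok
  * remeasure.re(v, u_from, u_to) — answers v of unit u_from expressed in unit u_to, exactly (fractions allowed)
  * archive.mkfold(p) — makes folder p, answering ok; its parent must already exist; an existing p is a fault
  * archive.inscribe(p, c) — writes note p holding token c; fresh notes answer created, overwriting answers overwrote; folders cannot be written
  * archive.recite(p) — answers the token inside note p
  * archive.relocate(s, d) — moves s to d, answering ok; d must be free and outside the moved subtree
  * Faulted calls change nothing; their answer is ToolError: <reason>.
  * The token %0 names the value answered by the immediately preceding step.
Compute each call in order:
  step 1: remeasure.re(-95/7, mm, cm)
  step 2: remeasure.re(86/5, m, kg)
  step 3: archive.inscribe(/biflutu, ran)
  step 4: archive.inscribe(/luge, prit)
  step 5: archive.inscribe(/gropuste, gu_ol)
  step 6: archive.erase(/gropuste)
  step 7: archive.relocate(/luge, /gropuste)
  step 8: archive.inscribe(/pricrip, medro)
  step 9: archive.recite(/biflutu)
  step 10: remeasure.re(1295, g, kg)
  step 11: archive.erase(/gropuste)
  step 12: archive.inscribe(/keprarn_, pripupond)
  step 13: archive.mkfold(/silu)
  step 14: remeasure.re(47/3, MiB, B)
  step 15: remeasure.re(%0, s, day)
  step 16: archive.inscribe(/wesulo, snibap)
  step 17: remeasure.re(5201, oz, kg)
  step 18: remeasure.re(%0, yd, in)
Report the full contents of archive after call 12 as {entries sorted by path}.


Answer: {biflutu=ran, keprarn_=pripupond, pricrip=medro}

Derivation:
Then remeasure.re using v='-95/7', u_from='mm', u_to='cm', and get -19/14.
Then remeasure.re using v='86/5', u_from='m', u_to='kg', giving ToolError: incompatible units.
Using archive.inscribe using p='/biflutu', c='ran', yielding created.
I try archive.inscribe using p='/luge', c='prit', → created.
Next I call archive.inscribe using p='/gropuste', c='gu_ol', which returns created.
Then archive.erase using p='/gropuste', giving ok.
I run archive.relocate using s='/luge', d='/gropuste', and get ok.
Now I run archive.inscribe using p='/pricrip', c='medro': created.
I use archive.recite using p='/biflutu', and observe ran.
Calling remeasure.re using v='1295', u_from='g', u_to='kg', → 259/200.
Calling archive.erase using p='/gropuste': ok.
I invoke archive.inscribe using p='/keprarn_', c='pripupond', and get created.
I call archive.mkfold using p='/silu', → ok.
I call remeasure.re using v='47/3', u_from='MiB', u_to='B': 49283072/3.
Next I call remeasure.re using v='%0', u_from='s', u_to='day': 385024/2025.
Calling archive.inscribe using p='/wesulo', c='snibap', → created.
Using remeasure.re using v='5201', u_from='oz', u_to='kg', which returns 235913391637/1600000000.
Now I run remeasure.re using v='%0', u_from='yd', u_to='in': 2123220524733/400000000.


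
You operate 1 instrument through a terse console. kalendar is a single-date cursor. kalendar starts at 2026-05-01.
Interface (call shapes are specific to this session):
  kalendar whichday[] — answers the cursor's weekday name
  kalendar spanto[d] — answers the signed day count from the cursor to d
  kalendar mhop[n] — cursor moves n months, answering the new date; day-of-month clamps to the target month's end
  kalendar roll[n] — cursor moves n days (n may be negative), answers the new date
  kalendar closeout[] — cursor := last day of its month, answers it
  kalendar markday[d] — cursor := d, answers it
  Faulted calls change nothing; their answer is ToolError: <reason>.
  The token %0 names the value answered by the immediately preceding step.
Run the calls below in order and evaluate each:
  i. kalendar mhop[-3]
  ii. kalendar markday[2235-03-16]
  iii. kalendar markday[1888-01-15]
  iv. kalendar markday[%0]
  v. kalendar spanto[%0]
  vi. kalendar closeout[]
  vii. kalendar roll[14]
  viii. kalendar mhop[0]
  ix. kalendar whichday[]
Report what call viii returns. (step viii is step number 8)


Act: kalendar mhop[n: -3]
Obs: 2026-02-01
Act: kalendar markday[d: 2235-03-16]
Obs: 2235-03-16
Act: kalendar markday[d: 1888-01-15]
Obs: 1888-01-15
Act: kalendar markday[d: %0]
Obs: 1888-01-15
Act: kalendar spanto[d: %0]
Obs: 0
Act: kalendar closeout[]
Obs: 1888-01-31
Act: kalendar roll[n: 14]
Obs: 1888-02-14
Act: kalendar mhop[n: 0]
Obs: 1888-02-14
Act: kalendar whichday[]
Obs: Tuesday

Answer: 1888-02-14


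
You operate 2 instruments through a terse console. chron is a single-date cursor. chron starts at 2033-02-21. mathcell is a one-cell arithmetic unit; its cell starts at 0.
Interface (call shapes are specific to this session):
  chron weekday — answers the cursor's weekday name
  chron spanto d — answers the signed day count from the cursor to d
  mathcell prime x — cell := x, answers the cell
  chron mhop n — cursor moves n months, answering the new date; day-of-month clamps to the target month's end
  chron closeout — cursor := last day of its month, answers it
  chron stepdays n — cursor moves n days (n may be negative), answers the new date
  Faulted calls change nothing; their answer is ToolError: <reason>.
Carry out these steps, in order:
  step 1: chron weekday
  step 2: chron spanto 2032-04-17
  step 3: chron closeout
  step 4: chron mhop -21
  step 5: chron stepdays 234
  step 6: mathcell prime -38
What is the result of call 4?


> chron weekday
[out] Monday
> chron spanto d='2032-04-17'
[out] -310
> chron closeout
[out] 2033-02-28
> chron mhop n='-21'
[out] 2031-05-28
> chron stepdays n='234'
[out] 2032-01-17
> mathcell prime x='-38'
[out] -38

Answer: 2031-05-28


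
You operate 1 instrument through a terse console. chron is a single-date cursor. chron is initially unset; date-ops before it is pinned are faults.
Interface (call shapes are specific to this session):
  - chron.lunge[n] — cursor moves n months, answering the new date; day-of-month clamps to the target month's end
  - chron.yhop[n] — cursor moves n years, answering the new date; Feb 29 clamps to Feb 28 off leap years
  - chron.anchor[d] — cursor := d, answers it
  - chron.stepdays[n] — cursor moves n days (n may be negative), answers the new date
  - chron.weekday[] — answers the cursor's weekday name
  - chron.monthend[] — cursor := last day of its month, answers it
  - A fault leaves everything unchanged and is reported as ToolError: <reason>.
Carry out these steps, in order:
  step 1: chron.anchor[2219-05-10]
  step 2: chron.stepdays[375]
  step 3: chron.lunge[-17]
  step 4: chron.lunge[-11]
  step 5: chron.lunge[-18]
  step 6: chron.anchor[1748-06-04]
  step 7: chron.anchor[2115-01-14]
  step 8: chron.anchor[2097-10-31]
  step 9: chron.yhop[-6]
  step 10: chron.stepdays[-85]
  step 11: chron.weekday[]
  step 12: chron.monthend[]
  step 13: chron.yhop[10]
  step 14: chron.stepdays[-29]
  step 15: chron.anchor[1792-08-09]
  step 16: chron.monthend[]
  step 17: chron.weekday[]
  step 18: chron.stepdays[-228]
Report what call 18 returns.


Answer: 1792-01-16

Derivation:
-- anchor(d→2219-05-10) -> 2219-05-10
-- stepdays(n→375) -> 2220-05-19
-- lunge(n→-17) -> 2218-12-19
-- lunge(n→-11) -> 2218-01-19
-- lunge(n→-18) -> 2216-07-19
-- anchor(d→1748-06-04) -> 1748-06-04
-- anchor(d→2115-01-14) -> 2115-01-14
-- anchor(d→2097-10-31) -> 2097-10-31
-- yhop(n→-6) -> 2091-10-31
-- stepdays(n→-85) -> 2091-08-07
-- weekday() -> Tuesday
-- monthend() -> 2091-08-31
-- yhop(n→10) -> 2101-08-31
-- stepdays(n→-29) -> 2101-08-02
-- anchor(d→1792-08-09) -> 1792-08-09
-- monthend() -> 1792-08-31
-- weekday() -> Friday
-- stepdays(n→-228) -> 1792-01-16


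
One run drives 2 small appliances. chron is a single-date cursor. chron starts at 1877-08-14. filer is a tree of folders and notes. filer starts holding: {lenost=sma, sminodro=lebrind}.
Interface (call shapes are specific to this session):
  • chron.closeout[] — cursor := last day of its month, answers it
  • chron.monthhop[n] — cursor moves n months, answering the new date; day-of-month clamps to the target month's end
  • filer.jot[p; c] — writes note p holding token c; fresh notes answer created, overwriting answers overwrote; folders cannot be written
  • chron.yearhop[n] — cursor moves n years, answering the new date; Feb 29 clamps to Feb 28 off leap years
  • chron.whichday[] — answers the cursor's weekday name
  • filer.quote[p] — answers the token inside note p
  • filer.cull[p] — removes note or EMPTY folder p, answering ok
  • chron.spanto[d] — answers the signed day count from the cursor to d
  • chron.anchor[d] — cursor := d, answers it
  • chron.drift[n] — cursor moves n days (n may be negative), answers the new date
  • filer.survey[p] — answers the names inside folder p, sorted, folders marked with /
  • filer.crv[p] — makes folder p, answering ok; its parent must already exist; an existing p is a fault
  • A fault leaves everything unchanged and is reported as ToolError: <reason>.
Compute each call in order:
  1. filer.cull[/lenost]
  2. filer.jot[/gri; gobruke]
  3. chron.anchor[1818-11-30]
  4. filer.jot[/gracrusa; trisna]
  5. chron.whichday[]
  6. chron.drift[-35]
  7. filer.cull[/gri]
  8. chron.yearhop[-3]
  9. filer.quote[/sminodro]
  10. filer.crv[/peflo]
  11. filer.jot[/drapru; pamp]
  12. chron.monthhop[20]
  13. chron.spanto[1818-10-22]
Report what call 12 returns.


==> filer.cull(p=/lenost)
<== ok
==> filer.jot(p=/gri, c=gobruke)
<== created
==> chron.anchor(d=1818-11-30)
<== 1818-11-30
==> filer.jot(p=/gracrusa, c=trisna)
<== created
==> chron.whichday()
<== Monday
==> chron.drift(n=-35)
<== 1818-10-26
==> filer.cull(p=/gri)
<== ok
==> chron.yearhop(n=-3)
<== 1815-10-26
==> filer.quote(p=/sminodro)
<== lebrind
==> filer.crv(p=/peflo)
<== ok
==> filer.jot(p=/drapru, c=pamp)
<== created
==> chron.monthhop(n=20)
<== 1817-06-26
==> chron.spanto(d=1818-10-22)
<== 483

Answer: 1817-06-26


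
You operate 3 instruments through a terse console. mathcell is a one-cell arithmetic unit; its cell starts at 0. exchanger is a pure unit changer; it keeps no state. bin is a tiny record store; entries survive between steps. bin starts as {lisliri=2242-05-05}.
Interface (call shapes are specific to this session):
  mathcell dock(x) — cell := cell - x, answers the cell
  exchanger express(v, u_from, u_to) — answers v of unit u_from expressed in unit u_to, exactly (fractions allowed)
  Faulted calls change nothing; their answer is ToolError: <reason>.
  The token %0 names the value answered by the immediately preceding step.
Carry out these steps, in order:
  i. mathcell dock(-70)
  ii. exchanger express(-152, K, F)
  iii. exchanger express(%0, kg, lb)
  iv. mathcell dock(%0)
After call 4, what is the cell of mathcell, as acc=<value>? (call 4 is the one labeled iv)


Answer: acc=76502146590/45359237

Derivation:
Step: mathcell dock[x: -70]
Result: 70
Step: exchanger express[v: -152; u_from: K; u_to: F]
Result: -73327/100
Step: exchanger express[v: %0; u_from: kg; u_to: lb]
Result: -73327000000/45359237
Step: mathcell dock[x: %0]
Result: 76502146590/45359237


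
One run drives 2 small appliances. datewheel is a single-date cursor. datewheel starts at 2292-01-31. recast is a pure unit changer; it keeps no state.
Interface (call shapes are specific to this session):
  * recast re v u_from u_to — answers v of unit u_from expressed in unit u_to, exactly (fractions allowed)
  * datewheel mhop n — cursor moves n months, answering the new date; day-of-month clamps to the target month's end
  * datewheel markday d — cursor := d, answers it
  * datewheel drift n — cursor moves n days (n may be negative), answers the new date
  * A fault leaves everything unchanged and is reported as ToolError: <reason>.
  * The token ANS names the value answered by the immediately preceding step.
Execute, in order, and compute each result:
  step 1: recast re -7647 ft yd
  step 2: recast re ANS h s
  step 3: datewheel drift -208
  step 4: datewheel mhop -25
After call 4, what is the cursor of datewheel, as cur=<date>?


[in] recast re v→-7647 u_from→ft u_to→yd
  -2549
[in] recast re v→ANS u_from→h u_to→s
  -9176400
[in] datewheel drift n→-208
  2291-07-07
[in] datewheel mhop n→-25
  2289-06-07

Answer: cur=2289-06-07


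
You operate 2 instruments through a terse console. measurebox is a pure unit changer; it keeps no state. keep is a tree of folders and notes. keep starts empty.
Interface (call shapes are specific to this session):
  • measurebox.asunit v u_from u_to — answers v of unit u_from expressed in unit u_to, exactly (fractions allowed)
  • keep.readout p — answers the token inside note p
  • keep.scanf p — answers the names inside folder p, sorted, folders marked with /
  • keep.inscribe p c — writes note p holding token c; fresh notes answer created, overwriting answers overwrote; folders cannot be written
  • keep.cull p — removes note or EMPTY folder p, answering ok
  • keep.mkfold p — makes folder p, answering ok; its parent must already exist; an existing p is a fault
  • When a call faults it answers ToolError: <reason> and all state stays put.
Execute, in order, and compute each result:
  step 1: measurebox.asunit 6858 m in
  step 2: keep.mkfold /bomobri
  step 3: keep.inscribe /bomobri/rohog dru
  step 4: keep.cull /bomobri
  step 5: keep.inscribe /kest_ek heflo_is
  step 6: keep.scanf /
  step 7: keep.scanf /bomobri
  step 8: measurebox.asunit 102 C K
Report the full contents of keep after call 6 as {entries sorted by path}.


Do: measurebox.asunit[v: 6858; u_from: m; u_to: in]
See: 270000
Do: keep.mkfold[p: /bomobri]
See: ok
Do: keep.inscribe[p: /bomobri/rohog; c: dru]
See: created
Do: keep.cull[p: /bomobri]
See: ToolError: not empty
Do: keep.inscribe[p: /kest_ek; c: heflo_is]
See: created
Do: keep.scanf[p: /]
See: [bomobri/, kest_ek]
Do: keep.scanf[p: /bomobri]
See: [rohog]
Do: measurebox.asunit[v: 102; u_from: C; u_to: K]
See: 7503/20

Answer: {bomobri/, bomobri/rohog=dru, kest_ek=heflo_is}


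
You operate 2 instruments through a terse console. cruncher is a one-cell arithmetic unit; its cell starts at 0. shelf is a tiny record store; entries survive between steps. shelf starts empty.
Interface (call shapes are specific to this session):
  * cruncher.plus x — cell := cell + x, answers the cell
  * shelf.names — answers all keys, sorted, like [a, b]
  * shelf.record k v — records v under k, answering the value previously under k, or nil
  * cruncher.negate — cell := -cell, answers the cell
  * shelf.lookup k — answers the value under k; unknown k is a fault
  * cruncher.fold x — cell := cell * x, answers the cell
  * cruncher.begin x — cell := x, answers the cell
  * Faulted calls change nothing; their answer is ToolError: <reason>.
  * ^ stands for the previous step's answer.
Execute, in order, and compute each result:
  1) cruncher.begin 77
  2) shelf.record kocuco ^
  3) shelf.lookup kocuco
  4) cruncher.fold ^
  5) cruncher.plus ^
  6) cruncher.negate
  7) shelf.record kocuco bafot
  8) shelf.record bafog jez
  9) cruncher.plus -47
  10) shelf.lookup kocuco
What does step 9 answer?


Answer: -11905

Derivation:
→ cruncher.begin(x='77')
← 77
→ shelf.record(k='kocuco', v='^')
← nil
→ shelf.lookup(k='kocuco')
← 77
→ cruncher.fold(x='^')
← 5929
→ cruncher.plus(x='^')
← 11858
→ cruncher.negate()
← -11858
→ shelf.record(k='kocuco', v='bafot')
← 77
→ shelf.record(k='bafog', v='jez')
← nil
→ cruncher.plus(x='-47')
← -11905
→ shelf.lookup(k='kocuco')
← bafot


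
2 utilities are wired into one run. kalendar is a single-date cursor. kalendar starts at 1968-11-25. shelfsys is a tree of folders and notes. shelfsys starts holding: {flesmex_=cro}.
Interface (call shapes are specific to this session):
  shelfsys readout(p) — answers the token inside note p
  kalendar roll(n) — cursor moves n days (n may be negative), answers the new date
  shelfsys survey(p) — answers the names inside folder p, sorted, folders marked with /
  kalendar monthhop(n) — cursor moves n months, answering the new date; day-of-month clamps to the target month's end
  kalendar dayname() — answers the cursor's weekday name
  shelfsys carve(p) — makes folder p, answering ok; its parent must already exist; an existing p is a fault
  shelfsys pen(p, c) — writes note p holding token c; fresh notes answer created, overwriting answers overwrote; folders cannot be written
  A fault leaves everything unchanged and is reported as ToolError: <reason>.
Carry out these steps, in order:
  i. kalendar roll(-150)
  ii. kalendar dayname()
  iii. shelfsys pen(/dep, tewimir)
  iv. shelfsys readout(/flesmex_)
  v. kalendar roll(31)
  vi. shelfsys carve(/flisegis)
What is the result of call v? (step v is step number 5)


Answer: 1968-07-29

Derivation:
I try kalendar roll passing n→-150, — result: 1968-06-28.
Now I run kalendar dayname(), yielding Friday.
I try shelfsys pen passing p→/dep, c→tewimir, — result: created.
I try shelfsys readout passing p→/flesmex_, — result: cro.
I run kalendar roll passing n→31, and see 1968-07-29.
Then shelfsys carve passing p→/flisegis, giving ok.
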